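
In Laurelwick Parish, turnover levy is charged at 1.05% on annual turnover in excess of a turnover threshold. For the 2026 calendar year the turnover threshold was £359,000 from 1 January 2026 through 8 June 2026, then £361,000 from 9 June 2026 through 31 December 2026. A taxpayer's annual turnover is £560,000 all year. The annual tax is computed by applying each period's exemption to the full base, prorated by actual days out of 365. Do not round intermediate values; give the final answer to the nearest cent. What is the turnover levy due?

£2,098.65

1 January – 8 June 2026: 159 days, exemption £359,000 → (£560,000 − £359,000) × 1.05% × 159/365 = £919.3685
9 June – 31 December 2026: 206 days, exemption £361,000 → (£560,000 − £361,000) × 1.05% × 206/365 = £1,179.2795
Total = £2,098.6479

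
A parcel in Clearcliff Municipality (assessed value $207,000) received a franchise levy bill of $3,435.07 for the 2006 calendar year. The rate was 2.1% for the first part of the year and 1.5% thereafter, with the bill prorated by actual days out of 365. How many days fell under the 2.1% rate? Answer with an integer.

Let d = days at the first rate; then 365 − d days at the second rate.
$207,000 × [2.1%·d + 1.5%·(365−d)] / 365 = $3,435.07
Solving gives d = 97, so the new rate took effect on 8 April 2006.

97 days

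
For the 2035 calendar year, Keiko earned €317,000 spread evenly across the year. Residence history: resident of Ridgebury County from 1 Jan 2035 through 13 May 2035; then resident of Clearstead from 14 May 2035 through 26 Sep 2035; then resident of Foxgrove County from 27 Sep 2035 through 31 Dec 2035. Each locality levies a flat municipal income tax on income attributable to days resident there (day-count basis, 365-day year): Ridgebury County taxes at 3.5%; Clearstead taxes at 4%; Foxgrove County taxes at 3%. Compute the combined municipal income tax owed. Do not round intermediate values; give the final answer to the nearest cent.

€11,268.70

Ridgebury County, 1 Jan – 13 May 2035: 133 days → €317,000 × 3.5% × 133/365 = €4,042.8356
Clearstead, 14 May – 26 Sep 2035: 136 days → €317,000 × 4% × 136/365 = €4,724.6027
Foxgrove County, 27 Sep – 31 Dec 2035: 96 days → €317,000 × 3% × 96/365 = €2,501.2603
Total = €11,268.6986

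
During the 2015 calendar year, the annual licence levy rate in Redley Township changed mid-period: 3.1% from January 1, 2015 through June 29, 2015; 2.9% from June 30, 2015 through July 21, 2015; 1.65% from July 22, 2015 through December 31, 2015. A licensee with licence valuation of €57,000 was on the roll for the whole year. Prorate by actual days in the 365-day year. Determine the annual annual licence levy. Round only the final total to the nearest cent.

January 1 – June 29, 2015: 180 days at 3.1% → €57,000 × 3.1% × 180/365 = €871.3973
June 30 – July 21, 2015: 22 days at 2.9% → €57,000 × 2.9% × 22/365 = €99.6329
July 22 – December 31, 2015: 163 days at 1.65% → €57,000 × 1.65% × 163/365 = €420.0041
Total = €1,391.0342

€1,391.03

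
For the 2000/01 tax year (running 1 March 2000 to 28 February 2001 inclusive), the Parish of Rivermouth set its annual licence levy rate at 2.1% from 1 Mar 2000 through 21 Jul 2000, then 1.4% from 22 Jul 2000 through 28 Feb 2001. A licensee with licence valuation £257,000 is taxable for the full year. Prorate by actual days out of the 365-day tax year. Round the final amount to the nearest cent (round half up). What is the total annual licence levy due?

£4,302.81

1 Mar – 21 Jul 2000: 143 days at 2.1% → £257,000 × 2.1% × 143/365 = £2,114.4411
22 Jul 2000 – 28 Feb 2001: 222 days at 1.4% → £257,000 × 1.4% × 222/365 = £2,188.3726
Total = £4,302.8137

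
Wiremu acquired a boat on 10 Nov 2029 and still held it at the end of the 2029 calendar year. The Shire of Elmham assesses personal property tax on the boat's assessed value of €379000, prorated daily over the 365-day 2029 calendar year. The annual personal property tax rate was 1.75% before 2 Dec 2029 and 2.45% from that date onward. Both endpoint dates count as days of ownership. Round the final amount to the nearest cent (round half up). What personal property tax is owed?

€1162.96

10 Nov – 1 Dec 2029: 22 days at 1.75% → €379000 × 1.75% × 22/365 = €399.7671
2 Dec – 31 Dec 2029: 30 days at 2.45% → €379000 × 2.45% × 30/365 = €763.1918
Total = €1162.9589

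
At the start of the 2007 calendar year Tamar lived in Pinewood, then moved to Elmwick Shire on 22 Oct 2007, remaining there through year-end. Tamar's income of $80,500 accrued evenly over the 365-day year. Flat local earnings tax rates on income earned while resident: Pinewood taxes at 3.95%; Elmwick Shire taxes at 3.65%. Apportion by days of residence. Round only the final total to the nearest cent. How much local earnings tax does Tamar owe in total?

$3,132.77

Pinewood, 1 Jan – 21 Oct 2007: 294 days → $80,500 × 3.95% × 294/365 = $2,561.2233
Elmwick Shire, 22 Oct – 31 Dec 2007: 71 days → $80,500 × 3.65% × 71/365 = $571.5500
Total = $3,132.7733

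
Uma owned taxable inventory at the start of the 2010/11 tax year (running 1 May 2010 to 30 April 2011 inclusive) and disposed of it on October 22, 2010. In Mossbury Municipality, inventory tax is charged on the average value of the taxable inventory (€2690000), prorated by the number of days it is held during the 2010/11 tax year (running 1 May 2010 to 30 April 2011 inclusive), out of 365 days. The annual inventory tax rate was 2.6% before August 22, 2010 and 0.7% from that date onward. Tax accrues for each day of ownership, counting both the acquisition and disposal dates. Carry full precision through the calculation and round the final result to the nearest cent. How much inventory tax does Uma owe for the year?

€24851.18

May 1 – August 21, 2010: 113 days at 2.6% → €2690000 × 2.6% × 113/365 = €21652.6575
August 22 – October 22, 2010: 62 days at 0.7% → €2690000 × 0.7% × 62/365 = €3198.5205
Total = €24851.1781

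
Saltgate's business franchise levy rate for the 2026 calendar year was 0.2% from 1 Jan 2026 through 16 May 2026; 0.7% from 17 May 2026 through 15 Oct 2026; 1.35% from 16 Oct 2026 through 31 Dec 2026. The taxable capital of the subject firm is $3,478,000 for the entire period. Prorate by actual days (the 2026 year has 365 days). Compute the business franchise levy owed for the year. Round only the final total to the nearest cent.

1 Jan – 16 May 2026: 136 days at 0.2% → $3,478,000 × 0.2% × 136/365 = $2,591.8247
17 May – 15 Oct 2026: 152 days at 0.7% → $3,478,000 × 0.7% × 152/365 = $10,138.6082
16 Oct – 31 Dec 2026: 77 days at 1.35% → $3,478,000 × 1.35% × 77/365 = $9,905.1534
Total = $22,635.5863

$22,635.59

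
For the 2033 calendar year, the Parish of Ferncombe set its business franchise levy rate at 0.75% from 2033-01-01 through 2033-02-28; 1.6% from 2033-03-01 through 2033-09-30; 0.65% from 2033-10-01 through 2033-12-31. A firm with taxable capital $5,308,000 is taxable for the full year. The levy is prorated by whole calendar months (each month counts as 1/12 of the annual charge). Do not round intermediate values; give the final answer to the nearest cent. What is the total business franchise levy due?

$64,801.83

2033-01-01 to 2033-02-28: 2 months at 0.75% → $5,308,000 × 0.75% × 2/12 = $6,635.0000
2033-03-01 to 2033-09-30: 7 months at 1.6% → $5,308,000 × 1.6% × 7/12 = $49,541.3333
2033-10-01 to 2033-12-31: 3 months at 0.65% → $5,308,000 × 0.65% × 3/12 = $8,625.5000
Total = $64,801.8333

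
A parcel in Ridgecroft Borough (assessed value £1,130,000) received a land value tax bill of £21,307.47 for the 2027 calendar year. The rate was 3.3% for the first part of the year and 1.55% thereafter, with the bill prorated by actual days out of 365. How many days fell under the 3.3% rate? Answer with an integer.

Let d = days at the first rate; then 365 − d days at the second rate.
£1,130,000 × [3.3%·d + 1.55%·(365−d)] / 365 = £21,307.47
Solving gives d = 70, so the new rate took effect on 12 Mar 2027.

70 days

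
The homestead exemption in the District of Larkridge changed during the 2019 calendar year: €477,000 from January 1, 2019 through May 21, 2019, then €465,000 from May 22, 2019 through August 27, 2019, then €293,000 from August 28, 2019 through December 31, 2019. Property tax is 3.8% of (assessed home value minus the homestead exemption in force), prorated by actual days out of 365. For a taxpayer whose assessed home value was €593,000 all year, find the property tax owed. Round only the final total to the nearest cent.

January 1 – May 21, 2019: 141 days, exemption €477,000 → (€593,000 − €477,000) × 3.8% × 141/365 = €1,702.8164
May 22 – August 27, 2019: 98 days, exemption €465,000 → (€593,000 − €465,000) × 3.8% × 98/365 = €1,305.9507
August 28 – December 31, 2019: 126 days, exemption €293,000 → (€593,000 − €293,000) × 3.8% × 126/365 = €3,935.3425
Total = €6,944.1096

€6,944.11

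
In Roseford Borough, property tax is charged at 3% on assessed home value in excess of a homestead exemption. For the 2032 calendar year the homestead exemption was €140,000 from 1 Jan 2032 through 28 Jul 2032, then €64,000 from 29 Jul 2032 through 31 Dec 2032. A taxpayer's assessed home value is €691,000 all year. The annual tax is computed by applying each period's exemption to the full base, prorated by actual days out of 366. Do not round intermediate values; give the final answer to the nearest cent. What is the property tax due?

€17,501.80

1 Jan – 28 Jul 2032: 210 days, exemption €140,000 → (€691,000 − €140,000) × 3% × 210/366 = €9,484.4262
29 Jul – 31 Dec 2032: 156 days, exemption €64,000 → (€691,000 − €64,000) × 3% × 156/366 = €8,017.3770
Total = €17,501.8033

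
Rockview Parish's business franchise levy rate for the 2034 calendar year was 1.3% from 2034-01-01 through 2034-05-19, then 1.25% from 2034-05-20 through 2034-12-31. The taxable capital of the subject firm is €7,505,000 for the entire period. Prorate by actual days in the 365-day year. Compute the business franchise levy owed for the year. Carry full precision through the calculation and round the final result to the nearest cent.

2034-01-01 to 2034-05-19: 139 days at 1.3% → €7,505,000 × 1.3% × 139/365 = €37,154.8904
2034-05-20 to 2034-12-31: 226 days at 1.25% → €7,505,000 × 1.25% × 226/365 = €58,086.6438
Total = €95,241.5342

€95,241.53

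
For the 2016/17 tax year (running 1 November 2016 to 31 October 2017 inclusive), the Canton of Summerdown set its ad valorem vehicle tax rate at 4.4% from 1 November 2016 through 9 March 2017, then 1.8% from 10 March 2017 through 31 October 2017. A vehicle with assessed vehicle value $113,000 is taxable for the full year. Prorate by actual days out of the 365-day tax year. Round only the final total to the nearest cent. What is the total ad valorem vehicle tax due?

1 November 2016 – 9 March 2017: 129 days at 4.4% → $113,000 × 4.4% × 129/365 = $1,757.2274
10 March – 31 October 2017: 236 days at 1.8% → $113,000 × 1.8% × 236/365 = $1,315.1342
Total = $3,072.3616

$3,072.36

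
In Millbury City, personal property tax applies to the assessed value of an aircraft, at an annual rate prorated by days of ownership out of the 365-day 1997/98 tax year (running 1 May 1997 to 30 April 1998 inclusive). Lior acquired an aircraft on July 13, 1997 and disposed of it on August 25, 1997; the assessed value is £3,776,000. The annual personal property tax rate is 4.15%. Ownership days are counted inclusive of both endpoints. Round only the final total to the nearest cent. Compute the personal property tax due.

Days held (July 13 – August 25, 1997): 44 out of 365
Tax = £3,776,000 × 4.15% × 44/365 = £18,890.3452

£18,890.35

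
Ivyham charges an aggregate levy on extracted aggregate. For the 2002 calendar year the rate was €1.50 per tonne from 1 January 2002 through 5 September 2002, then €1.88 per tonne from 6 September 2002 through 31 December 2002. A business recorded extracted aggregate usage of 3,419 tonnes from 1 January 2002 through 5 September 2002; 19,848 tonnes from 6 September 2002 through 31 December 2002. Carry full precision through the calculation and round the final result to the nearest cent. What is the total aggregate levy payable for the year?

€42,442.74

1 January – 5 September 2002: 3,419 tonnes at €1.50/tonne → €5,128.50
6 September – 31 December 2002: 19,848 tonnes at €1.88/tonne → €37,314.24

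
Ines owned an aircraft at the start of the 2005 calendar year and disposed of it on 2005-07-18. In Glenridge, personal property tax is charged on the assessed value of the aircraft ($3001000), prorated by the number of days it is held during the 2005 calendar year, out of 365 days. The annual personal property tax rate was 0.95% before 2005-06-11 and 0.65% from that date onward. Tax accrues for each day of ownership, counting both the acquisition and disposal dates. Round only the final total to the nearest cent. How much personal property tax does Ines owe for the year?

$14606.24

2005-01-01 to 2005-06-10: 161 days at 0.95% → $3001000 × 0.95% × 161/365 = $12575.4233
2005-06-11 to 2005-07-18: 38 days at 0.65% → $3001000 × 0.65% × 38/365 = $2030.8137
Total = $14606.2370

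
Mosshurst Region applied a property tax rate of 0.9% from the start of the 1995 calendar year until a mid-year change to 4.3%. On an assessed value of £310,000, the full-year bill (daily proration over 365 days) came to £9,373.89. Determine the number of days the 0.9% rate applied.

137 days

Let d = days at the first rate; then 365 − d days at the second rate.
£310,000 × [0.9%·d + 4.3%·(365−d)] / 365 = £9,373.89
Solving gives d = 137, so the new rate took effect on 18 May 1995.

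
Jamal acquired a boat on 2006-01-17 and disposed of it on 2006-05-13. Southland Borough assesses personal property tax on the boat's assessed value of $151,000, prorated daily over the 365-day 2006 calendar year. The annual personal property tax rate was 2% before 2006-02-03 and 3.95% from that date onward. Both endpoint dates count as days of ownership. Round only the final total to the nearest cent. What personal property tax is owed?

2006-01-17 to 2006-02-02: 17 days at 2% → $151,000 × 2% × 17/365 = $140.6575
2006-02-03 to 2006-05-13: 100 days at 3.95% → $151,000 × 3.95% × 100/365 = $1,634.1096
Total = $1,774.7671

$1,774.77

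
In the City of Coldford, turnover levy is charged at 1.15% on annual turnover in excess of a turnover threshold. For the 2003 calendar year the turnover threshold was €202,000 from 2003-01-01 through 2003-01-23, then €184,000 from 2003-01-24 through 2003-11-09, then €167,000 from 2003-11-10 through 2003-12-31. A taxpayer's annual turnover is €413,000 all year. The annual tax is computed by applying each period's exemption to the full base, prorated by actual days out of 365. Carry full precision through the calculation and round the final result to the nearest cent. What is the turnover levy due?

€2,648.31

2003-01-01 to 2003-01-23: 23 days, exemption €202,000 → (€413,000 − €202,000) × 1.15% × 23/365 = €152.9027
2003-01-24 to 2003-11-09: 290 days, exemption €184,000 → (€413,000 − €184,000) × 1.15% × 290/365 = €2,092.3699
2003-11-10 to 2003-12-31: 52 days, exemption €167,000 → (€413,000 − €167,000) × 1.15% × 52/365 = €403.0356
Total = €2,648.3082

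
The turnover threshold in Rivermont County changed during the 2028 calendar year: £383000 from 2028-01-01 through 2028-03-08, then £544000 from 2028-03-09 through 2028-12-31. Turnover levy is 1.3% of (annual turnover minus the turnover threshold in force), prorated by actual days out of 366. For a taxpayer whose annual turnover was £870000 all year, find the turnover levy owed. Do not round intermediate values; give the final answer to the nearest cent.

2028-01-01 to 2028-03-08: 68 days, exemption £383000 → (£870000 − £383000) × 1.3% × 68/366 = £1176.2514
2028-03-09 to 2028-12-31: 298 days, exemption £544000 → (£870000 − £544000) × 1.3% × 298/366 = £3450.6120
Total = £4626.8634

£4626.86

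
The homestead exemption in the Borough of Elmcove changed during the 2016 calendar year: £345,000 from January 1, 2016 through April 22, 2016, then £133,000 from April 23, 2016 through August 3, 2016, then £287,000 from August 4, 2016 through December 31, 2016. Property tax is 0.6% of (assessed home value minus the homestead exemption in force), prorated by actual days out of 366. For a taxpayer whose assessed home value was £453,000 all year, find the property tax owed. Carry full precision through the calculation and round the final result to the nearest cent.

£1,148.59

January 1 – April 22, 2016: 113 days, exemption £345,000 → (£453,000 − £345,000) × 0.6% × 113/366 = £200.0656
April 23 – August 3, 2016: 103 days, exemption £133,000 → (£453,000 − £133,000) × 0.6% × 103/366 = £540.3279
August 4 – December 31, 2016: 150 days, exemption £287,000 → (£453,000 − £287,000) × 0.6% × 150/366 = £408.1967
Total = £1,148.5902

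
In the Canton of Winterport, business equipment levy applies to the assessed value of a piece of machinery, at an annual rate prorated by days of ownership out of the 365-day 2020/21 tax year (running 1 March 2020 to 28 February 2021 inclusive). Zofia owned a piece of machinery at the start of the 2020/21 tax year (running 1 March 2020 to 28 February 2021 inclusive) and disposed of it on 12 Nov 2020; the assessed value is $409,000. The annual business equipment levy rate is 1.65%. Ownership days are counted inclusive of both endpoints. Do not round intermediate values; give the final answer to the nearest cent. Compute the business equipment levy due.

Days held (1 Mar – 12 Nov 2020): 257 out of 365
Tax = $409,000 × 1.65% × 257/365 = $4,751.6836

$4,751.68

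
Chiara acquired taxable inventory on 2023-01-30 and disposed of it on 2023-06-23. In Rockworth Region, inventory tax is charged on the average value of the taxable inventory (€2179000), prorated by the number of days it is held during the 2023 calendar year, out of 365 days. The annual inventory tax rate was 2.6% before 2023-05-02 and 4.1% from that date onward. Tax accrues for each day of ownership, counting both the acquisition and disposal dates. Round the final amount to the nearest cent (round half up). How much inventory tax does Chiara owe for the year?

2023-01-30 to 2023-05-01: 92 days at 2.6% → €2179000 × 2.6% × 92/365 = €14279.9123
2023-05-02 to 2023-06-23: 53 days at 4.1% → €2179000 × 4.1% × 53/365 = €12972.5123
Total = €27252.4247

€27252.42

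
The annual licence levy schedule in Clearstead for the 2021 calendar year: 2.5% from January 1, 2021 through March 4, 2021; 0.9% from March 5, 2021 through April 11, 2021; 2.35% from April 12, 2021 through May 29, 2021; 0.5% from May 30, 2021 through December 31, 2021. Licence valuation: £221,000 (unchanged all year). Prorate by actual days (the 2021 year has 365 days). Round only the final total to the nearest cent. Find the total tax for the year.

January 1 – March 4, 2021: 63 days at 2.5% → £221,000 × 2.5% × 63/365 = £953.6301
March 5 – April 11, 2021: 38 days at 0.9% → £221,000 × 0.9% × 38/365 = £207.0740
April 12 – May 29, 2021: 48 days at 2.35% → £221,000 × 2.35% × 48/365 = £682.9808
May 30 – December 31, 2021: 216 days at 0.5% → £221,000 × 0.5% × 216/365 = £653.9178
Total = £2,497.6027

£2,497.60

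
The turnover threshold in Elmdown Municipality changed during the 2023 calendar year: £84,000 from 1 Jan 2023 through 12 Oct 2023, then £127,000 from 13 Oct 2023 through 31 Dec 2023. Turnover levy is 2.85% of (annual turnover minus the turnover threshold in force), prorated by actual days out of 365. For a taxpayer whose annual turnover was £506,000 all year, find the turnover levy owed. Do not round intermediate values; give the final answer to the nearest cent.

£11,758.40

1 Jan – 12 Oct 2023: 285 days, exemption £84,000 → (£506,000 − £84,000) × 2.85% × 285/365 = £9,390.9452
13 Oct – 31 Dec 2023: 80 days, exemption £127,000 → (£506,000 − £127,000) × 2.85% × 80/365 = £2,367.4521
Total = £11,758.3973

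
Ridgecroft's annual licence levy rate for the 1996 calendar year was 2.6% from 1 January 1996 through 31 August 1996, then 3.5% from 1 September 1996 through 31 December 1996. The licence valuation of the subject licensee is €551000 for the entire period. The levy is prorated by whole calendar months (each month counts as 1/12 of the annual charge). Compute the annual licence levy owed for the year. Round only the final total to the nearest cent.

1 January – 31 August 1996: 8 months at 2.6% → €551000 × 2.6% × 8/12 = €9550.6667
1 September – 31 December 1996: 4 months at 3.5% → €551000 × 3.5% × 4/12 = €6428.3333
Total = €15979.0000

€15979.00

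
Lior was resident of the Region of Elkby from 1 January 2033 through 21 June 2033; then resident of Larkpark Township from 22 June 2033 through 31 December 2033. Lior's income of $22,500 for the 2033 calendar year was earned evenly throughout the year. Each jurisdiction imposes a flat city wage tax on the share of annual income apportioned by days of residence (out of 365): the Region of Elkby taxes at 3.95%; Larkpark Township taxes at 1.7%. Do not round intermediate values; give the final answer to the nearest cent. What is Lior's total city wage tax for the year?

$621.06

The Region of Elkby, 1 January – 21 June 2033: 172 days → $22,500 × 3.95% × 172/365 = $418.8082
Larkpark Township, 22 June – 31 December 2033: 193 days → $22,500 × 1.7% × 193/365 = $202.2534
Total = $621.0616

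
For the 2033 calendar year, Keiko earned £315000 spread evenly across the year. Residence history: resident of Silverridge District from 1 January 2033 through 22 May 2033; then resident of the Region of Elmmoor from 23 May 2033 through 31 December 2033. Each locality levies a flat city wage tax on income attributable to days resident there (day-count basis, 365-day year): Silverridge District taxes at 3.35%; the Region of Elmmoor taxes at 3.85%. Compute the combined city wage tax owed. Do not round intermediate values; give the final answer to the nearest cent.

£11514.76

Silverridge District, 1 January – 22 May 2033: 142 days → £315000 × 3.35% × 142/365 = £4105.3562
The Region of Elmmoor, 23 May – 31 December 2033: 223 days → £315000 × 3.85% × 223/365 = £7409.4041
Total = £11514.7603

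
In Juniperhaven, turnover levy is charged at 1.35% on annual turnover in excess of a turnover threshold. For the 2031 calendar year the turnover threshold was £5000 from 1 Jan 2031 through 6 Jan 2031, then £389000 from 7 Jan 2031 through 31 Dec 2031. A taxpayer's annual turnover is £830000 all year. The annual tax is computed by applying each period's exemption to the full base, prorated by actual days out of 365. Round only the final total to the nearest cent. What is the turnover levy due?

1 Jan – 6 Jan 2031: 6 days, exemption £5000 → (£830000 − £5000) × 1.35% × 6/365 = £183.0822
7 Jan – 31 Dec 2031: 359 days, exemption £389000 → (£830000 − £389000) × 1.35% × 359/365 = £5855.6342
Total = £6038.7164

£6038.72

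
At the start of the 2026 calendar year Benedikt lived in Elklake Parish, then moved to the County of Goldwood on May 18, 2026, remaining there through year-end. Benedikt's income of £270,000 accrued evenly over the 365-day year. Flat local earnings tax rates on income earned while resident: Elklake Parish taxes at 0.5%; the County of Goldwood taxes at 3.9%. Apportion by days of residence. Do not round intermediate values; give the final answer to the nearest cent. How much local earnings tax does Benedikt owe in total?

£7,084.36

Elklake Parish, January 1 – May 17, 2026: 137 days → £270,000 × 0.5% × 137/365 = £506.7123
The County of Goldwood, May 18 – December 31, 2026: 228 days → £270,000 × 3.9% × 228/365 = £6,577.6438
Total = £7,084.3562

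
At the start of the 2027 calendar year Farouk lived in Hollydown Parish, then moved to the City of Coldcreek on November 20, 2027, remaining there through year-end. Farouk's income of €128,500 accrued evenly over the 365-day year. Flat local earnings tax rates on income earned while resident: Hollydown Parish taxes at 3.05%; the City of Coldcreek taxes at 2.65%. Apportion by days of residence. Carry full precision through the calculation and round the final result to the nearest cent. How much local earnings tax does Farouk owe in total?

€3,860.10

Hollydown Parish, January 1 – November 19, 2027: 323 days → €128,500 × 3.05% × 323/365 = €3,468.2678
The City of Coldcreek, November 20 – December 31, 2027: 42 days → €128,500 × 2.65% × 42/365 = €391.8370
Total = €3,860.1048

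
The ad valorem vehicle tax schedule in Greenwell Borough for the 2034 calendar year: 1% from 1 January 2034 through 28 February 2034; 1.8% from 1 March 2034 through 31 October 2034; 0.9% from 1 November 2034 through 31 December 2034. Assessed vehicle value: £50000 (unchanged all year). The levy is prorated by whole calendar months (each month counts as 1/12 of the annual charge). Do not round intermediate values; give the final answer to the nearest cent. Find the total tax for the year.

1 January – 28 February 2034: 2 months at 1% → £50000 × 1% × 2/12 = £83.3333
1 March – 31 October 2034: 8 months at 1.8% → £50000 × 1.8% × 8/12 = £600.0000
1 November – 31 December 2034: 2 months at 0.9% → £50000 × 0.9% × 2/12 = £75.0000
Total = £758.3333

£758.33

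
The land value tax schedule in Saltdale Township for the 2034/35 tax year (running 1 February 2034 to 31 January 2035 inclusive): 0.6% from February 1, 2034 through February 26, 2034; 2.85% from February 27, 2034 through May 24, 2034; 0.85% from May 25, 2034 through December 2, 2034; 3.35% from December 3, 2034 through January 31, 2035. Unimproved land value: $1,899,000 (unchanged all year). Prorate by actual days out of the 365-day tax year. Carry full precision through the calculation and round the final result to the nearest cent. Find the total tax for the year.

$32,660.20

February 1 – February 26, 2034: 26 days at 0.6% → $1,899,000 × 0.6% × 26/365 = $811.6274
February 27 – May 24, 2034: 87 days at 2.85% → $1,899,000 × 2.85% × 87/365 = $12,900.1932
May 25 – December 2, 2034: 192 days at 0.85% → $1,899,000 × 0.85% × 192/365 = $8,490.8712
December 3, 2034 – January 31, 2035: 60 days at 3.35% → $1,899,000 × 3.35% × 60/365 = $10,457.5068
Total = $32,660.1986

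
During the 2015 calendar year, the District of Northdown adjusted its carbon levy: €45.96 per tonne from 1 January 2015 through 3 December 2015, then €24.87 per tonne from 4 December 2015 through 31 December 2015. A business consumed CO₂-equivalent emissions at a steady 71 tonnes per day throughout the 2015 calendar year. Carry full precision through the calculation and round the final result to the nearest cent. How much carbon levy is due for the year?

1 January – 3 December 2015: 337 days × 71 tonnes/day = 23,927 tonnes at €45.96/tonne → €1099684.92
4 December – 31 December 2015: 28 days × 71 tonnes/day = 1,988 tonnes at €24.87/tonne → €49441.56

€1149126.48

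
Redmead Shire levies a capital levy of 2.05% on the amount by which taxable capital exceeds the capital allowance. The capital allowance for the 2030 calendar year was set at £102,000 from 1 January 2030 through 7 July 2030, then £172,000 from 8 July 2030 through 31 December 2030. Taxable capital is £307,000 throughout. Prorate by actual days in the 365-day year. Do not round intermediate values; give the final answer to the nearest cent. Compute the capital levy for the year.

1 January – 7 July 2030: 188 days, exemption £102,000 → (£307,000 − £102,000) × 2.05% × 188/365 = £2,164.5753
8 July – 31 December 2030: 177 days, exemption £172,000 → (£307,000 − £172,000) × 2.05% × 177/365 = £1,342.0479
Total = £3,506.6233

£3,506.62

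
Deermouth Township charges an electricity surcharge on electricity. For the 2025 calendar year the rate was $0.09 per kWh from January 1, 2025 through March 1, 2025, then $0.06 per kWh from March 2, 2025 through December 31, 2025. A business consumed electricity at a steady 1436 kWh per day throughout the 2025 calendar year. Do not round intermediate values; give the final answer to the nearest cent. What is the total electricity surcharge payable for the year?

$34033.20

January 1 – March 1, 2025: 60 days × 1436 kWh/day = 86,160 kWh at $0.09/kWh → $7754.40
March 2 – December 31, 2025: 305 days × 1436 kWh/day = 437,980 kWh at $0.06/kWh → $26278.80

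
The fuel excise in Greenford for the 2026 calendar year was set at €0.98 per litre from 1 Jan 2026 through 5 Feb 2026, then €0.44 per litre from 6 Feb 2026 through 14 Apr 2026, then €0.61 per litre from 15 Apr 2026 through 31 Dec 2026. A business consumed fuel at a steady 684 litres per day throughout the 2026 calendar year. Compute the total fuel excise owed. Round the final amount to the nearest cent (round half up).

1 Jan – 5 Feb 2026: 36 days × 684 litres/day = 24,624 litres at €0.98/litre → €24131.52
6 Feb – 14 Apr 2026: 68 days × 684 litres/day = 46,512 litres at €0.44/litre → €20465.28
15 Apr – 31 Dec 2026: 261 days × 684 litres/day = 178,524 litres at €0.61/litre → €108899.64

€153496.44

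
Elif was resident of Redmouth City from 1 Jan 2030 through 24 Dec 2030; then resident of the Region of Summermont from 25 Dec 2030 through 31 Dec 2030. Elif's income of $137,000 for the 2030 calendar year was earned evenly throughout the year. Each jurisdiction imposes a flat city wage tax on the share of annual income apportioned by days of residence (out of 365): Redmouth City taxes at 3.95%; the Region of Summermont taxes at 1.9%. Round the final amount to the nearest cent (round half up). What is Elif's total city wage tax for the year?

Redmouth City, 1 Jan – 24 Dec 2030: 358 days → $137,000 × 3.95% × 358/365 = $5,307.7178
The Region of Summermont, 25 Dec – 31 Dec 2030: 7 days → $137,000 × 1.9% × 7/365 = $49.9205
Total = $5,357.6384

$5,357.64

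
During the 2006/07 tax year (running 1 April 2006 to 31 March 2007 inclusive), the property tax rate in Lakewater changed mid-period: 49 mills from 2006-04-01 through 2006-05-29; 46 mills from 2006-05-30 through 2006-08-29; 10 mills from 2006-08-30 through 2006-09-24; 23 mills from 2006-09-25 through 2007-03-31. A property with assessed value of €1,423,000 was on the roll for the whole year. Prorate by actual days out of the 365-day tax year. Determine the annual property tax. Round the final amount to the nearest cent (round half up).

€45,641.26

2006-04-01 to 2006-05-29: 59 days at 49 mills → €1,423,000 × 4.9% × 59/365 = €11,270.9397
2006-05-30 to 2006-08-29: 92 days at 46 mills → €1,423,000 × 4.6% × 92/365 = €16,499.0027
2006-08-30 to 2006-09-24: 26 days at 10 mills → €1,423,000 × 1% × 26/365 = €1,013.6438
2006-09-25 to 2007-03-31: 188 days at 23 mills → €1,423,000 × 2.3% × 188/365 = €16,857.6767
Total = €45,641.2630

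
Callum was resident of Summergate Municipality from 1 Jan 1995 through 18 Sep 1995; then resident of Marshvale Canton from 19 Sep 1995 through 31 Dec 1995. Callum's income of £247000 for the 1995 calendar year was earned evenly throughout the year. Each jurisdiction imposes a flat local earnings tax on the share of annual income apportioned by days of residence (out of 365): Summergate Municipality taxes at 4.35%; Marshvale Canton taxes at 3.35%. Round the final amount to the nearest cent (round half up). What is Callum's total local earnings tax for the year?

£10040.72

Summergate Municipality, 1 Jan – 18 Sep 1995: 261 days → £247000 × 4.35% × 261/365 = £7683.0534
Marshvale Canton, 19 Sep – 31 Dec 1995: 104 days → £247000 × 3.35% × 104/365 = £2357.6658
Total = £10040.7192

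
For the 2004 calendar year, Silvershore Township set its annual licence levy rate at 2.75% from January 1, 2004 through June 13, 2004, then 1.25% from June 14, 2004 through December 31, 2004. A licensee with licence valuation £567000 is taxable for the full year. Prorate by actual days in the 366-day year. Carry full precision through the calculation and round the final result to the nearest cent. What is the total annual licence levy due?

£10921.72

January 1 – June 13, 2004: 165 days at 2.75% → £567000 × 2.75% × 165/366 = £7029.4057
June 14 – December 31, 2004: 201 days at 1.25% → £567000 × 1.25% × 201/366 = £3892.3156
Total = £10921.7213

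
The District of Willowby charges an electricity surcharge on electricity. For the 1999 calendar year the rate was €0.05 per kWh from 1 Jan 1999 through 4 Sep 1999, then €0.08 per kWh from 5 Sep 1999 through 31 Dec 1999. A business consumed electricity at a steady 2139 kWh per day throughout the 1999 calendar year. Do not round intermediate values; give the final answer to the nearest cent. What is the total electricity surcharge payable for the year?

€46608.81

1 Jan – 4 Sep 1999: 247 days × 2139 kWh/day = 528,333 kWh at €0.05/kWh → €26416.65
5 Sep – 31 Dec 1999: 118 days × 2139 kWh/day = 252,402 kWh at €0.08/kWh → €20192.16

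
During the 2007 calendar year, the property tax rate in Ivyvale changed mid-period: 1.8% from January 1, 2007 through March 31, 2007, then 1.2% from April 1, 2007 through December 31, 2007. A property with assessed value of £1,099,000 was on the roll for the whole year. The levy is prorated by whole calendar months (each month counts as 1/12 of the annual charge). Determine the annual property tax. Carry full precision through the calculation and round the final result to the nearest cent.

January 1 – March 31, 2007: 3 months at 1.8% → £1,099,000 × 1.8% × 3/12 = £4,945.5000
April 1 – December 31, 2007: 9 months at 1.2% → £1,099,000 × 1.2% × 9/12 = £9,891.0000
Total = £14,836.5000

£14,836.50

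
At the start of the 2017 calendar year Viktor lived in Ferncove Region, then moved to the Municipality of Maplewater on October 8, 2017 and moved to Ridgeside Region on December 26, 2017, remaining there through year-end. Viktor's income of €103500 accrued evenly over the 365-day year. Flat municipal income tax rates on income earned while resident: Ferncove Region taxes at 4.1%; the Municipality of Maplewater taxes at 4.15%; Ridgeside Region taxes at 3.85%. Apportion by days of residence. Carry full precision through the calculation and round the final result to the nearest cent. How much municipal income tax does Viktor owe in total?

€4250.45

Ferncove Region, January 1 – October 7, 2017: 280 days → €103500 × 4.1% × 280/365 = €3255.2877
The Municipality of Maplewater, October 8 – December 25, 2017: 79 days → €103500 × 4.15% × 79/365 = €929.6568
Ridgeside Region, December 26 – December 31, 2017: 6 days → €103500 × 3.85% × 6/365 = €65.5027
Total = €4250.4473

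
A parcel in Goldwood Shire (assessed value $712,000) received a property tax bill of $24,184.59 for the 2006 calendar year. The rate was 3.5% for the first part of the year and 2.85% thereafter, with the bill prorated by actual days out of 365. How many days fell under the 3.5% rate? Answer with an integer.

Let d = days at the first rate; then 365 − d days at the second rate.
$712,000 × [3.5%·d + 2.85%·(365−d)] / 365 = $24,184.59
Solving gives d = 307, so the new rate took effect on 4 Nov 2006.

307 days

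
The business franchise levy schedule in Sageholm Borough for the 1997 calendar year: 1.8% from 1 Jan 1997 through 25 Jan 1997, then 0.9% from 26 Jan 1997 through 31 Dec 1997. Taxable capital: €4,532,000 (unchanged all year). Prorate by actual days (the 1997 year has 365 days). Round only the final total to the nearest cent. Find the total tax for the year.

€43,581.70

1 Jan – 25 Jan 1997: 25 days at 1.8% → €4,532,000 × 1.8% × 25/365 = €5,587.3973
26 Jan – 31 Dec 1997: 340 days at 0.9% → €4,532,000 × 0.9% × 340/365 = €37,994.3014
Total = €43,581.6986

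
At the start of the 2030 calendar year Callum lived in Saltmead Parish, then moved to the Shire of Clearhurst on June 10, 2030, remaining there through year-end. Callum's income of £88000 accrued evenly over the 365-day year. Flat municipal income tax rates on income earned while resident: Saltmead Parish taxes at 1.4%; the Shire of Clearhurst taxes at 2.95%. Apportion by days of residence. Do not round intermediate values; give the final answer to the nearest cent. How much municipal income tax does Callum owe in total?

£1998.08

Saltmead Parish, January 1 – June 9, 2030: 160 days → £88000 × 1.4% × 160/365 = £540.0548
The Shire of Clearhurst, June 10 – December 31, 2030: 205 days → £88000 × 2.95% × 205/365 = £1458.0274
Total = £1998.0822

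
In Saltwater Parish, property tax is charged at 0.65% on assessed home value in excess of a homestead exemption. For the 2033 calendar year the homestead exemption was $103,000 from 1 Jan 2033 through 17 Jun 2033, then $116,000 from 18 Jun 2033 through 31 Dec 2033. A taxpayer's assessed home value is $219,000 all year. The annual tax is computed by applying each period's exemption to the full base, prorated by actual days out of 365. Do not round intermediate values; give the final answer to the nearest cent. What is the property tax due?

$708.39

1 Jan – 17 Jun 2033: 168 days, exemption $103,000 → ($219,000 − $103,000) × 0.65% × 168/365 = $347.0466
18 Jun – 31 Dec 2033: 197 days, exemption $116,000 → ($219,000 − $116,000) × 0.65% × 197/365 = $361.3466
Total = $708.3932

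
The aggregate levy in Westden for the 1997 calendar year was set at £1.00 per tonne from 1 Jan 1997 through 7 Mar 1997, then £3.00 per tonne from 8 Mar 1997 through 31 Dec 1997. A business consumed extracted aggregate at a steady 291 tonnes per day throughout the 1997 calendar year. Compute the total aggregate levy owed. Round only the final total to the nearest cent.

£280,233.00

1 Jan – 7 Mar 1997: 66 days × 291 tonnes/day = 19,206 tonnes at £1.00/tonne → £19,206.00
8 Mar – 31 Dec 1997: 299 days × 291 tonnes/day = 87,009 tonnes at £3.00/tonne → £261,027.00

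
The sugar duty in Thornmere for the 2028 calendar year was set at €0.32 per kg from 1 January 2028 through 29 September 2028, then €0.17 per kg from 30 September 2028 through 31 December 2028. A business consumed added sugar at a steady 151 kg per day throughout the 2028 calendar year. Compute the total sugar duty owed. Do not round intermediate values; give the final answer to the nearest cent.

1 January – 29 September 2028: 273 days × 151 kg/day = 41,223 kg at €0.32/kg → €13,191.36
30 September – 31 December 2028: 93 days × 151 kg/day = 14,043 kg at €0.17/kg → €2,387.31

€15,578.67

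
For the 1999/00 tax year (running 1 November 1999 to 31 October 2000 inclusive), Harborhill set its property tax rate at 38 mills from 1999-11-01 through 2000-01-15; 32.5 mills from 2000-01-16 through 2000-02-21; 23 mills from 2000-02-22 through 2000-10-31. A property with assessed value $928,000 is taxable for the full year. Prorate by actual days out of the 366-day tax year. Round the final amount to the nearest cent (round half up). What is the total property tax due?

1999-11-01 to 2000-01-15: 76 days at 38 mills → $928,000 × 3.8% × 76/366 = $7,322.5792
2000-01-16 to 2000-02-21: 37 days at 32.5 mills → $928,000 × 3.25% × 37/366 = $3,048.9617
2000-02-22 to 2000-10-31: 253 days at 23 mills → $928,000 × 2.3% × 253/366 = $14,754.1858
Total = $25,125.7268

$25,125.73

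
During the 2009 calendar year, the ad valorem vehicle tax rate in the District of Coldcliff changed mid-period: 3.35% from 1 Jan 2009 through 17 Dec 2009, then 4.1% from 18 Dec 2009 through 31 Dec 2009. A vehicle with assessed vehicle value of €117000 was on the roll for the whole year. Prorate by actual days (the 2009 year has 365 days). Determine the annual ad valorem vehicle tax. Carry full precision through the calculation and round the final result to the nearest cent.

€3953.16

1 Jan – 17 Dec 2009: 351 days at 3.35% → €117000 × 3.35% × 351/365 = €3769.1630
18 Dec – 31 Dec 2009: 14 days at 4.1% → €117000 × 4.1% × 14/365 = €183.9945
Total = €3953.1575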